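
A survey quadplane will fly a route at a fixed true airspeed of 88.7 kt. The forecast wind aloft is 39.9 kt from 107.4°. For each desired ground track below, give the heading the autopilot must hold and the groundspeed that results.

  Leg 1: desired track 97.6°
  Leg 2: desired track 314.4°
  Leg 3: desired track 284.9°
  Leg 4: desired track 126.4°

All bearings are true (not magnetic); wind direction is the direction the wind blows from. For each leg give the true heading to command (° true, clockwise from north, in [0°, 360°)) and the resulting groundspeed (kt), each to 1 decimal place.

Leg 1: heading=102.0°, groundspeed=49.1 kt
Leg 2: heading=326.2°, groundspeed=122.4 kt
Leg 3: heading=283.8°, groundspeed=128.5 kt
Leg 4: heading=118.0°, groundspeed=50.0 kt

Leg 1: desired track 97.6°; wind correction +4.4° → command heading 102.0°, groundspeed 49.1 kt
Leg 2: desired track 314.4°; wind correction +11.8° → command heading 326.2°, groundspeed 122.4 kt
Leg 3: desired track 284.9°; wind correction -1.1° → command heading 283.8°, groundspeed 128.5 kt
Leg 4: desired track 126.4°; wind correction -8.4° → command heading 118.0°, groundspeed 50.0 kt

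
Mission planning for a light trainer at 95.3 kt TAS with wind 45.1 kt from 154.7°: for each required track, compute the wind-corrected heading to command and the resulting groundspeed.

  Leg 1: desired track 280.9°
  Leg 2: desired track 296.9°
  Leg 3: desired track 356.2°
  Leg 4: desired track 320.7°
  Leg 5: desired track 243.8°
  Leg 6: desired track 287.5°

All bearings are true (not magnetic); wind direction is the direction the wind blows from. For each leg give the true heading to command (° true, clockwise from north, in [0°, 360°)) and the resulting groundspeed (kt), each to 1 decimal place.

Leg 1: heading=258.4°, groundspeed=114.7 kt
Leg 2: heading=280.0°, groundspeed=126.8 kt
Leg 3: heading=6.2°, groundspeed=135.8 kt
Leg 4: heading=314.1°, groundspeed=138.4 kt
Leg 5: heading=215.6°, groundspeed=83.2 kt
Leg 6: heading=267.2°, groundspeed=120.0 kt

Leg 1: desired track 280.9°; wind correction -22.5° → command heading 258.4°, groundspeed 114.7 kt
Leg 2: desired track 296.9°; wind correction -16.9° → command heading 280.0°, groundspeed 126.8 kt
Leg 3: desired track 356.2°; wind correction +10.0° → command heading 6.2°, groundspeed 135.8 kt
Leg 4: desired track 320.7°; wind correction -6.6° → command heading 314.1°, groundspeed 138.4 kt
Leg 5: desired track 243.8°; wind correction -28.2° → command heading 215.6°, groundspeed 83.2 kt
Leg 6: desired track 287.5°; wind correction -20.3° → command heading 267.2°, groundspeed 120.0 kt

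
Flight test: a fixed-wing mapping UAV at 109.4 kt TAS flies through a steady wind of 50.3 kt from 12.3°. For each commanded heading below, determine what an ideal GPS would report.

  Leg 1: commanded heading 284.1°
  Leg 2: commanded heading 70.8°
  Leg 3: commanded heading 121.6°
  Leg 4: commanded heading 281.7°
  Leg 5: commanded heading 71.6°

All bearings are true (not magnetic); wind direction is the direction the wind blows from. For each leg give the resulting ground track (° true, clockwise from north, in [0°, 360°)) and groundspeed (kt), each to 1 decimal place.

Leg 1: track=259.1°, groundspeed=119.0 kt
Leg 2: track=98.1°, groundspeed=93.5 kt
Leg 3: track=142.2°, groundspeed=134.7 kt
Leg 4: track=257.1°, groundspeed=120.9 kt
Leg 5: track=98.9°, groundspeed=94.2 kt

Leg 1: heading 284.1°; drift -25.0° → track 259.1°, groundspeed 119.0 kt
Leg 2: heading 70.8°; drift +27.3° → track 98.1°, groundspeed 93.5 kt
Leg 3: heading 121.6°; drift +20.6° → track 142.2°, groundspeed 134.7 kt
Leg 4: heading 281.7°; drift -24.6° → track 257.1°, groundspeed 120.9 kt
Leg 5: heading 71.6°; drift +27.3° → track 98.9°, groundspeed 94.2 kt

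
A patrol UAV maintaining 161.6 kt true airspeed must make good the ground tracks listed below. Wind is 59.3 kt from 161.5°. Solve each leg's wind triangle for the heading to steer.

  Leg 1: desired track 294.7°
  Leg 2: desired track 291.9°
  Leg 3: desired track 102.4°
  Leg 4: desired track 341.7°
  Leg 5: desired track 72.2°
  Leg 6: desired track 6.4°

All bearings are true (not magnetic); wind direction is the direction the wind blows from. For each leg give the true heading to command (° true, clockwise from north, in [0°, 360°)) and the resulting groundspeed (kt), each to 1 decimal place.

Leg 1: desired track 294.7°; wind correction -15.5° → command heading 279.2°, groundspeed 196.3 kt
Leg 2: desired track 291.9°; wind correction -16.2° → command heading 275.7°, groundspeed 193.6 kt
Leg 3: desired track 102.4°; wind correction +18.4° → command heading 120.8°, groundspeed 122.9 kt
Leg 4: desired track 341.7°; wind correction +0.1° → command heading 341.8°, groundspeed 220.9 kt
Leg 5: desired track 72.2°; wind correction +21.5° → command heading 93.7°, groundspeed 149.6 kt
Leg 6: desired track 6.4°; wind correction +8.9° → command heading 15.3°, groundspeed 213.4 kt

Leg 1: heading=279.2°, groundspeed=196.3 kt
Leg 2: heading=275.7°, groundspeed=193.6 kt
Leg 3: heading=120.8°, groundspeed=122.9 kt
Leg 4: heading=341.8°, groundspeed=220.9 kt
Leg 5: heading=93.7°, groundspeed=149.6 kt
Leg 6: heading=15.3°, groundspeed=213.4 kt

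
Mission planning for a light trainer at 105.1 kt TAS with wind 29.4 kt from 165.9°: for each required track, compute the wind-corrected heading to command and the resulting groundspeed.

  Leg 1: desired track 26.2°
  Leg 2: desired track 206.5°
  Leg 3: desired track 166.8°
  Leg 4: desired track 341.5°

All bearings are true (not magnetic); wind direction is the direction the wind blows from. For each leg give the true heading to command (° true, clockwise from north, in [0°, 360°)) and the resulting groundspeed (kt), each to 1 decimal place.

Leg 1: heading=36.6°, groundspeed=125.8 kt
Leg 2: heading=196.0°, groundspeed=81.0 kt
Leg 3: heading=166.5°, groundspeed=75.7 kt
Leg 4: heading=340.3°, groundspeed=134.4 kt

Leg 1: desired track 26.2°; wind correction +10.4° → command heading 36.6°, groundspeed 125.8 kt
Leg 2: desired track 206.5°; wind correction -10.5° → command heading 196.0°, groundspeed 81.0 kt
Leg 3: desired track 166.8°; wind correction -0.3° → command heading 166.5°, groundspeed 75.7 kt
Leg 4: desired track 341.5°; wind correction -1.2° → command heading 340.3°, groundspeed 134.4 kt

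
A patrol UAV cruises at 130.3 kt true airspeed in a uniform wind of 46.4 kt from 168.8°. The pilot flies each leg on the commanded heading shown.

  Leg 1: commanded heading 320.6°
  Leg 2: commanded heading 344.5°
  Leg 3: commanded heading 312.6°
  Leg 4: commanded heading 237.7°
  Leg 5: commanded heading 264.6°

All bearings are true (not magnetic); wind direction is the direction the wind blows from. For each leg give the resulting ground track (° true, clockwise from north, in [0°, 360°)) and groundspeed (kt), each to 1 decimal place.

Leg 1: track=327.9°, groundspeed=172.6 kt
Leg 2: track=345.6°, groundspeed=176.6 kt
Leg 3: track=321.9°, groundspeed=170.0 kt
Leg 4: track=258.6°, groundspeed=121.6 kt
Leg 5: track=283.5°, groundspeed=142.7 kt

Leg 1: heading 320.6°; drift +7.3° → track 327.9°, groundspeed 172.6 kt
Leg 2: heading 344.5°; drift +1.1° → track 345.6°, groundspeed 176.6 kt
Leg 3: heading 312.6°; drift +9.3° → track 321.9°, groundspeed 170.0 kt
Leg 4: heading 237.7°; drift +20.9° → track 258.6°, groundspeed 121.6 kt
Leg 5: heading 264.6°; drift +18.9° → track 283.5°, groundspeed 142.7 kt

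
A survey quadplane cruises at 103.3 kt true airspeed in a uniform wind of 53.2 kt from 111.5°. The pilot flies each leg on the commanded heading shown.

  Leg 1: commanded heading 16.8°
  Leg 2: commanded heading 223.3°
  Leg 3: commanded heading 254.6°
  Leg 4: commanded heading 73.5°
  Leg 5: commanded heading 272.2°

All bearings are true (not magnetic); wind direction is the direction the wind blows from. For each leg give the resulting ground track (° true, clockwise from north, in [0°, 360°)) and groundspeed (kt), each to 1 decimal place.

Leg 1: track=350.6°, groundspeed=120.0 kt
Leg 2: track=245.2°, groundspeed=132.6 kt
Leg 3: track=267.0°, groundspeed=149.3 kt
Leg 4: track=45.4°, groundspeed=69.6 kt
Leg 5: track=278.7°, groundspeed=154.5 kt

Leg 1: heading 16.8°; drift -26.2° → track 350.6°, groundspeed 120.0 kt
Leg 2: heading 223.3°; drift +21.9° → track 245.2°, groundspeed 132.6 kt
Leg 3: heading 254.6°; drift +12.4° → track 267.0°, groundspeed 149.3 kt
Leg 4: heading 73.5°; drift -28.1° → track 45.4°, groundspeed 69.6 kt
Leg 5: heading 272.2°; drift +6.5° → track 278.7°, groundspeed 154.5 kt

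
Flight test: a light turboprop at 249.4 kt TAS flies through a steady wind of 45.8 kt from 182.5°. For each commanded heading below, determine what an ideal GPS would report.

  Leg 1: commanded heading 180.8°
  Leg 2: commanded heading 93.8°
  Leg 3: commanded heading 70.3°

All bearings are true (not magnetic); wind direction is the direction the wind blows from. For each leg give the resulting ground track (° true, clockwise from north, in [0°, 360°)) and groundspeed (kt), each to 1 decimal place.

Leg 1: track=180.4°, groundspeed=203.6 kt
Leg 2: track=83.4°, groundspeed=252.5 kt
Leg 3: track=61.3°, groundspeed=270.1 kt

Leg 1: heading 180.8°; drift -0.4° → track 180.4°, groundspeed 203.6 kt
Leg 2: heading 93.8°; drift -10.4° → track 83.4°, groundspeed 252.5 kt
Leg 3: heading 70.3°; drift -9.0° → track 61.3°, groundspeed 270.1 kt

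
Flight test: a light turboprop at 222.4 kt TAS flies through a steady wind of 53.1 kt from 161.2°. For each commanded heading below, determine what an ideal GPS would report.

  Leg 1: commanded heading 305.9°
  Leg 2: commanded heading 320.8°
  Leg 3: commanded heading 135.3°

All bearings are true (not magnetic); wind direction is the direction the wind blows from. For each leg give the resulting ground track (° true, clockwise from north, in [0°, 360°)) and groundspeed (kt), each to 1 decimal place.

Leg 1: heading 305.9°; drift +6.6° → track 312.5°, groundspeed 267.5 kt
Leg 2: heading 320.8°; drift +3.9° → track 324.7°, groundspeed 272.8 kt
Leg 3: heading 135.3°; drift -7.6° → track 127.7°, groundspeed 176.2 kt

Leg 1: track=312.5°, groundspeed=267.5 kt
Leg 2: track=324.7°, groundspeed=272.8 kt
Leg 3: track=127.7°, groundspeed=176.2 kt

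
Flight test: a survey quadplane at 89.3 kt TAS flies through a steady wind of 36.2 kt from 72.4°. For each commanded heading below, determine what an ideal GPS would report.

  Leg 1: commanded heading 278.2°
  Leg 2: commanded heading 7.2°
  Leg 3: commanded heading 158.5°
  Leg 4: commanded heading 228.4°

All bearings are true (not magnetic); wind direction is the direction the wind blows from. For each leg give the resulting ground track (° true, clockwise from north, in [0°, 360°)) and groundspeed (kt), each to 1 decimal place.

Leg 1: track=270.8°, groundspeed=122.9 kt
Leg 2: track=343.3°, groundspeed=81.1 kt
Leg 3: track=181.1°, groundspeed=94.0 kt
Leg 4: track=235.3°, groundspeed=123.3 kt

Leg 1: heading 278.2°; drift -7.4° → track 270.8°, groundspeed 122.9 kt
Leg 2: heading 7.2°; drift -23.9° → track 343.3°, groundspeed 81.1 kt
Leg 3: heading 158.5°; drift +22.6° → track 181.1°, groundspeed 94.0 kt
Leg 4: heading 228.4°; drift +6.9° → track 235.3°, groundspeed 123.3 kt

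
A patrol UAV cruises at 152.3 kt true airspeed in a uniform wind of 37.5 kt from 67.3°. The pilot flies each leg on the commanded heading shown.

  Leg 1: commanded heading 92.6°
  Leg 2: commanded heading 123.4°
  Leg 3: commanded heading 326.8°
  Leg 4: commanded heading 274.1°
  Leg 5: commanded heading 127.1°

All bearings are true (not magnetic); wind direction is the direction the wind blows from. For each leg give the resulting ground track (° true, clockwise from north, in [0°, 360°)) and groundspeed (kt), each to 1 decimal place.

Leg 1: heading 92.6°; drift +7.7° → track 100.3°, groundspeed 119.5 kt
Leg 2: heading 123.4°; drift +13.3° → track 136.7°, groundspeed 135.0 kt
Leg 3: heading 326.8°; drift -13.0° → track 313.8°, groundspeed 163.3 kt
Leg 4: heading 274.1°; drift -5.2° → track 268.9°, groundspeed 186.5 kt
Leg 5: heading 127.1°; drift +13.7° → track 140.8°, groundspeed 137.3 kt

Leg 1: track=100.3°, groundspeed=119.5 kt
Leg 2: track=136.7°, groundspeed=135.0 kt
Leg 3: track=313.8°, groundspeed=163.3 kt
Leg 4: track=268.9°, groundspeed=186.5 kt
Leg 5: track=140.8°, groundspeed=137.3 kt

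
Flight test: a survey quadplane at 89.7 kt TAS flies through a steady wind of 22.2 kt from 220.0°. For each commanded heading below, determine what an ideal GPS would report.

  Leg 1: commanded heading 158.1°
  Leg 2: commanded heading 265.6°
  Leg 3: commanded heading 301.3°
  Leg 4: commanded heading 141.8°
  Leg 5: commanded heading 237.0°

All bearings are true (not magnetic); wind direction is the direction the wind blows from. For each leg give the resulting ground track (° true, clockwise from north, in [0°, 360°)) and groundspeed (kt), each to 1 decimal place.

Leg 1: track=144.2°, groundspeed=81.6 kt
Leg 2: track=277.7°, groundspeed=75.8 kt
Leg 3: track=315.6°, groundspeed=89.1 kt
Leg 4: track=127.5°, groundspeed=87.9 kt
Leg 5: track=242.4°, groundspeed=68.8 kt

Leg 1: heading 158.1°; drift -13.9° → track 144.2°, groundspeed 81.6 kt
Leg 2: heading 265.6°; drift +12.1° → track 277.7°, groundspeed 75.8 kt
Leg 3: heading 301.3°; drift +14.3° → track 315.6°, groundspeed 89.1 kt
Leg 4: heading 141.8°; drift -14.3° → track 127.5°, groundspeed 87.9 kt
Leg 5: heading 237.0°; drift +5.4° → track 242.4°, groundspeed 68.8 kt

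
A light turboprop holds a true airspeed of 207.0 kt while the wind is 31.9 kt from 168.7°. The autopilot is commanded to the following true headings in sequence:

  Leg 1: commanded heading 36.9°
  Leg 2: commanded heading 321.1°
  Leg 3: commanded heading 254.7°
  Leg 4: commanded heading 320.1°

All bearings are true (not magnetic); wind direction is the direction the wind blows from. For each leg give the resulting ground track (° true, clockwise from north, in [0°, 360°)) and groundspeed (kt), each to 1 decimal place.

Leg 1: heading 36.9°; drift -5.9° → track 31.0°, groundspeed 229.5 kt
Leg 2: heading 321.1°; drift +3.6° → track 324.7°, groundspeed 235.7 kt
Leg 3: heading 254.7°; drift +8.8° → track 263.5°, groundspeed 207.2 kt
Leg 4: heading 320.1°; drift +3.7° → track 323.8°, groundspeed 235.5 kt

Leg 1: track=31.0°, groundspeed=229.5 kt
Leg 2: track=324.7°, groundspeed=235.7 kt
Leg 3: track=263.5°, groundspeed=207.2 kt
Leg 4: track=323.8°, groundspeed=235.5 kt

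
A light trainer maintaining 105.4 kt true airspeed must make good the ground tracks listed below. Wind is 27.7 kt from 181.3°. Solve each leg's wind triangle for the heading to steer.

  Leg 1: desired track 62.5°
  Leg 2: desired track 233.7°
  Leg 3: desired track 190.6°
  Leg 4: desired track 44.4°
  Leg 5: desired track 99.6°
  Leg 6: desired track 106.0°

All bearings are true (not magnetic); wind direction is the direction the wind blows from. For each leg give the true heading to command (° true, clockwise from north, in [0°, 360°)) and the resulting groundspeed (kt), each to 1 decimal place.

Leg 1: desired track 62.5°; wind correction +13.3° → command heading 75.8°, groundspeed 115.9 kt
Leg 2: desired track 233.7°; wind correction -12.0° → command heading 221.7°, groundspeed 86.2 kt
Leg 3: desired track 190.6°; wind correction -2.4° → command heading 188.2°, groundspeed 78.0 kt
Leg 4: desired track 44.4°; wind correction +10.3° → command heading 54.7°, groundspeed 123.9 kt
Leg 5: desired track 99.6°; wind correction +15.1° → command heading 114.7°, groundspeed 97.8 kt
Leg 6: desired track 106.0°; wind correction +14.7° → command heading 120.7°, groundspeed 94.9 kt

Leg 1: heading=75.8°, groundspeed=115.9 kt
Leg 2: heading=221.7°, groundspeed=86.2 kt
Leg 3: heading=188.2°, groundspeed=78.0 kt
Leg 4: heading=54.7°, groundspeed=123.9 kt
Leg 5: heading=114.7°, groundspeed=97.8 kt
Leg 6: heading=120.7°, groundspeed=94.9 kt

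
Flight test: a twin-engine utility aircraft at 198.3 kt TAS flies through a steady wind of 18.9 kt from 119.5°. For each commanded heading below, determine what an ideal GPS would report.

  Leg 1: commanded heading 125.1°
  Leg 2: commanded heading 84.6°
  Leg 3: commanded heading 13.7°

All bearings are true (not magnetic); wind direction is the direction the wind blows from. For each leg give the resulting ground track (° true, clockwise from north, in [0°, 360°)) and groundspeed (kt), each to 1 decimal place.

Leg 1: heading 125.1°; drift +0.6° → track 125.7°, groundspeed 179.5 kt
Leg 2: heading 84.6°; drift -3.4° → track 81.2°, groundspeed 183.1 kt
Leg 3: heading 13.7°; drift -5.1° → track 8.6°, groundspeed 204.3 kt

Leg 1: track=125.7°, groundspeed=179.5 kt
Leg 2: track=81.2°, groundspeed=183.1 kt
Leg 3: track=8.6°, groundspeed=204.3 kt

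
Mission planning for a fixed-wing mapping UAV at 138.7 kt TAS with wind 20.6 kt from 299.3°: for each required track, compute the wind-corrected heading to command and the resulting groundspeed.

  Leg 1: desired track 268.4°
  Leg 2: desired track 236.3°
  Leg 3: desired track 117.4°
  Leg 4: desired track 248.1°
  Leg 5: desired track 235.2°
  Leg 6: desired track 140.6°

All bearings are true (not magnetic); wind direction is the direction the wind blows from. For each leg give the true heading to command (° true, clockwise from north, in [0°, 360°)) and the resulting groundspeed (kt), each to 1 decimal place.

Leg 1: desired track 268.4°; wind correction +4.4° → command heading 272.8°, groundspeed 120.6 kt
Leg 2: desired track 236.3°; wind correction +7.6° → command heading 243.9°, groundspeed 128.1 kt
Leg 3: desired track 117.4°; wind correction -0.3° → command heading 117.1°, groundspeed 159.3 kt
Leg 4: desired track 248.1°; wind correction +6.6° → command heading 254.7°, groundspeed 124.9 kt
Leg 5: desired track 235.2°; wind correction +7.7° → command heading 242.9°, groundspeed 128.5 kt
Leg 6: desired track 140.6°; wind correction +3.1° → command heading 143.7°, groundspeed 157.7 kt

Leg 1: heading=272.8°, groundspeed=120.6 kt
Leg 2: heading=243.9°, groundspeed=128.1 kt
Leg 3: heading=117.1°, groundspeed=159.3 kt
Leg 4: heading=254.7°, groundspeed=124.9 kt
Leg 5: heading=242.9°, groundspeed=128.5 kt
Leg 6: heading=143.7°, groundspeed=157.7 kt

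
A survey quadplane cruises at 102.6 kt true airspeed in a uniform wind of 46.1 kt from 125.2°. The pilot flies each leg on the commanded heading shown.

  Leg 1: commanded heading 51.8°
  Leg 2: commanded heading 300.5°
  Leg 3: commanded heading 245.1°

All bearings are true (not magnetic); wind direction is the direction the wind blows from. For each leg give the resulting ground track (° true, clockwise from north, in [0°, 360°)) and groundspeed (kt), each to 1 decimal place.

Leg 1: heading 51.8°; drift -26.3° → track 25.5°, groundspeed 99.7 kt
Leg 2: heading 300.5°; drift +1.5° → track 302.0°, groundspeed 148.6 kt
Leg 3: heading 245.1°; drift +17.7° → track 262.8°, groundspeed 131.8 kt

Leg 1: track=25.5°, groundspeed=99.7 kt
Leg 2: track=302.0°, groundspeed=148.6 kt
Leg 3: track=262.8°, groundspeed=131.8 kt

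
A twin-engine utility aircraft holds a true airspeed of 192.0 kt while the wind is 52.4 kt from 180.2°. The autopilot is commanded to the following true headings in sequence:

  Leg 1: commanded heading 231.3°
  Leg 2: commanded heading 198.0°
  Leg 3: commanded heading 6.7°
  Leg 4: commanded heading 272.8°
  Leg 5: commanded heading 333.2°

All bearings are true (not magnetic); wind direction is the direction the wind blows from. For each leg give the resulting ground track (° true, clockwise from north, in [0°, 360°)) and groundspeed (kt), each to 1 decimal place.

Leg 1: track=245.7°, groundspeed=164.2 kt
Leg 2: track=204.4°, groundspeed=143.0 kt
Leg 3: track=5.3°, groundspeed=244.1 kt
Leg 4: track=287.9°, groundspeed=201.3 kt
Leg 5: track=338.9°, groundspeed=239.9 kt

Leg 1: heading 231.3°; drift +14.4° → track 245.7°, groundspeed 164.2 kt
Leg 2: heading 198.0°; drift +6.4° → track 204.4°, groundspeed 143.0 kt
Leg 3: heading 6.7°; drift -1.4° → track 5.3°, groundspeed 244.1 kt
Leg 4: heading 272.8°; drift +15.1° → track 287.9°, groundspeed 201.3 kt
Leg 5: heading 333.2°; drift +5.7° → track 338.9°, groundspeed 239.9 kt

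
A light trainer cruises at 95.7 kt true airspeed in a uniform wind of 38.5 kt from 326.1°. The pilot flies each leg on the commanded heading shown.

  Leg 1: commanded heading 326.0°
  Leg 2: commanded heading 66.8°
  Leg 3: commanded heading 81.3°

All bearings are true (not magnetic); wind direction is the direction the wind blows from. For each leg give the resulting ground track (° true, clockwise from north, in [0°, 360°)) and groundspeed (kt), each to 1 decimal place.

Leg 1: track=325.9°, groundspeed=57.2 kt
Leg 2: track=87.0°, groundspeed=109.6 kt
Leg 3: track=98.6°, groundspeed=117.4 kt

Leg 1: heading 326.0°; drift -0.1° → track 325.9°, groundspeed 57.2 kt
Leg 2: heading 66.8°; drift +20.2° → track 87.0°, groundspeed 109.6 kt
Leg 3: heading 81.3°; drift +17.3° → track 98.6°, groundspeed 117.4 kt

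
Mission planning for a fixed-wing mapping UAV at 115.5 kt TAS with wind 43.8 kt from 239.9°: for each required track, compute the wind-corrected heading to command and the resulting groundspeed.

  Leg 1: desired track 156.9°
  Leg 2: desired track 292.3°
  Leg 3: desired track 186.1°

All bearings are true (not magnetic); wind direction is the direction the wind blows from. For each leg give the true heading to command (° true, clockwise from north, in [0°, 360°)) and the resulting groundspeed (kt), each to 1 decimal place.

Leg 1: heading=179.0°, groundspeed=101.7 kt
Leg 2: heading=274.8°, groundspeed=83.4 kt
Leg 3: heading=203.9°, groundspeed=84.1 kt

Leg 1: desired track 156.9°; wind correction +22.1° → command heading 179.0°, groundspeed 101.7 kt
Leg 2: desired track 292.3°; wind correction -17.5° → command heading 274.8°, groundspeed 83.4 kt
Leg 3: desired track 186.1°; wind correction +17.8° → command heading 203.9°, groundspeed 84.1 kt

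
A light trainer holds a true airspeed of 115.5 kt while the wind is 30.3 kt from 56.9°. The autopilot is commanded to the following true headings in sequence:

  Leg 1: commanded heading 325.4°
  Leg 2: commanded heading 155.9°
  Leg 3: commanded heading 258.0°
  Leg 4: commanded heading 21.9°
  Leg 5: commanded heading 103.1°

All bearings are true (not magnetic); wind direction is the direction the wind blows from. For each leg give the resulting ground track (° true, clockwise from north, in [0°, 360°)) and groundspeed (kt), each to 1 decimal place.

Leg 1: track=310.8°, groundspeed=120.2 kt
Leg 2: track=169.9°, groundspeed=123.9 kt
Leg 3: track=253.7°, groundspeed=144.2 kt
Leg 4: track=11.1°, groundspeed=92.3 kt
Leg 5: track=116.1°, groundspeed=97.0 kt

Leg 1: heading 325.4°; drift -14.6° → track 310.8°, groundspeed 120.2 kt
Leg 2: heading 155.9°; drift +14.0° → track 169.9°, groundspeed 123.9 kt
Leg 3: heading 258.0°; drift -4.3° → track 253.7°, groundspeed 144.2 kt
Leg 4: heading 21.9°; drift -10.8° → track 11.1°, groundspeed 92.3 kt
Leg 5: heading 103.1°; drift +13.0° → track 116.1°, groundspeed 97.0 kt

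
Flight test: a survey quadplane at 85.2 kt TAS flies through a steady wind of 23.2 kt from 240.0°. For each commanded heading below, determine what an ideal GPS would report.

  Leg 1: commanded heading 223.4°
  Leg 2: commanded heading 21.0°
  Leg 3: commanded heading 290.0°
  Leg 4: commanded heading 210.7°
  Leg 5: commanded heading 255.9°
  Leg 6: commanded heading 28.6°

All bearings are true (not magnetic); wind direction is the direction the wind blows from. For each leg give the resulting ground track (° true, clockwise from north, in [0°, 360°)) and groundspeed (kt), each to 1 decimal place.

Leg 1: track=217.4°, groundspeed=63.3 kt
Leg 2: track=29.1°, groundspeed=104.3 kt
Leg 3: track=304.2°, groundspeed=72.5 kt
Leg 4: track=200.8°, groundspeed=66.0 kt
Leg 5: track=261.7°, groundspeed=63.2 kt
Leg 6: track=35.2°, groundspeed=105.7 kt

Leg 1: heading 223.4°; drift -6.0° → track 217.4°, groundspeed 63.3 kt
Leg 2: heading 21.0°; drift +8.1° → track 29.1°, groundspeed 104.3 kt
Leg 3: heading 290.0°; drift +14.2° → track 304.2°, groundspeed 72.5 kt
Leg 4: heading 210.7°; drift -9.9° → track 200.8°, groundspeed 66.0 kt
Leg 5: heading 255.9°; drift +5.8° → track 261.7°, groundspeed 63.2 kt
Leg 6: heading 28.6°; drift +6.6° → track 35.2°, groundspeed 105.7 kt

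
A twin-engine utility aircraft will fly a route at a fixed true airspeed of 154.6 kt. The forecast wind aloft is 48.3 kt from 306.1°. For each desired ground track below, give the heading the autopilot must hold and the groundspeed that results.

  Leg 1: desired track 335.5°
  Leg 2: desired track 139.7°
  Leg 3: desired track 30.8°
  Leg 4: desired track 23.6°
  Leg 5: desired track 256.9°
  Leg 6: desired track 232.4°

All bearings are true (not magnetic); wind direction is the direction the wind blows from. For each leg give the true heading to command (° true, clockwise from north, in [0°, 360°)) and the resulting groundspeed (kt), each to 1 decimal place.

Leg 1: desired track 335.5°; wind correction -8.8° → command heading 326.7°, groundspeed 110.7 kt
Leg 2: desired track 139.7°; wind correction +4.2° → command heading 143.9°, groundspeed 201.1 kt
Leg 3: desired track 30.8°; wind correction -18.1° → command heading 12.7°, groundspeed 142.5 kt
Leg 4: desired track 23.6°; wind correction -17.8° → command heading 5.8°, groundspeed 136.8 kt
Leg 5: desired track 256.9°; wind correction +13.7° → command heading 270.6°, groundspeed 118.7 kt
Leg 6: desired track 232.4°; wind correction +17.4° → command heading 249.8°, groundspeed 133.9 kt

Leg 1: heading=326.7°, groundspeed=110.7 kt
Leg 2: heading=143.9°, groundspeed=201.1 kt
Leg 3: heading=12.7°, groundspeed=142.5 kt
Leg 4: heading=5.8°, groundspeed=136.8 kt
Leg 5: heading=270.6°, groundspeed=118.7 kt
Leg 6: heading=249.8°, groundspeed=133.9 kt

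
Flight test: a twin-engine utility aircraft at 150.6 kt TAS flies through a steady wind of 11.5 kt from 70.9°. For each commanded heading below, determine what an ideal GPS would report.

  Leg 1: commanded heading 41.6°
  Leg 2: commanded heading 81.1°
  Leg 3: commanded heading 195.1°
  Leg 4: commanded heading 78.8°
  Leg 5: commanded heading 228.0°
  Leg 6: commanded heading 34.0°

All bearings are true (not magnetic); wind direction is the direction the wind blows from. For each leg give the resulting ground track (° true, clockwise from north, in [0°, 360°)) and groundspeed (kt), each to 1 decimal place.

Leg 1: heading 41.6°; drift -2.3° → track 39.3°, groundspeed 140.7 kt
Leg 2: heading 81.1°; drift +0.8° → track 81.9°, groundspeed 139.3 kt
Leg 3: heading 195.1°; drift +3.5° → track 198.6°, groundspeed 157.4 kt
Leg 4: heading 78.8°; drift +0.7° → track 79.5°, groundspeed 139.2 kt
Leg 5: heading 228.0°; drift +1.6° → track 229.6°, groundspeed 161.3 kt
Leg 6: heading 34.0°; drift -2.8° → track 31.2°, groundspeed 141.6 kt

Leg 1: track=39.3°, groundspeed=140.7 kt
Leg 2: track=81.9°, groundspeed=139.3 kt
Leg 3: track=198.6°, groundspeed=157.4 kt
Leg 4: track=79.5°, groundspeed=139.2 kt
Leg 5: track=229.6°, groundspeed=161.3 kt
Leg 6: track=31.2°, groundspeed=141.6 kt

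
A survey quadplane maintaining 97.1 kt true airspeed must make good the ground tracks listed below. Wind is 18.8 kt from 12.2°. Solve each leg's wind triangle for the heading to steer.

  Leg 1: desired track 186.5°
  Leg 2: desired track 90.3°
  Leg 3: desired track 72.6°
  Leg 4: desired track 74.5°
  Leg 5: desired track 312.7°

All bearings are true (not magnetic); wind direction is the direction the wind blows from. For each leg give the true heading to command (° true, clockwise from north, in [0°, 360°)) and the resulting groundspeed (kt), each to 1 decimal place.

Leg 1: desired track 186.5°; wind correction -1.1° → command heading 185.4°, groundspeed 115.8 kt
Leg 2: desired track 90.3°; wind correction -10.9° → command heading 79.4°, groundspeed 91.5 kt
Leg 3: desired track 72.6°; wind correction -9.7° → command heading 62.9°, groundspeed 86.4 kt
Leg 4: desired track 74.5°; wind correction -9.9° → command heading 64.6°, groundspeed 86.9 kt
Leg 5: desired track 312.7°; wind correction +9.6° → command heading 322.3°, groundspeed 86.2 kt

Leg 1: heading=185.4°, groundspeed=115.8 kt
Leg 2: heading=79.4°, groundspeed=91.5 kt
Leg 3: heading=62.9°, groundspeed=86.4 kt
Leg 4: heading=64.6°, groundspeed=86.9 kt
Leg 5: heading=322.3°, groundspeed=86.2 kt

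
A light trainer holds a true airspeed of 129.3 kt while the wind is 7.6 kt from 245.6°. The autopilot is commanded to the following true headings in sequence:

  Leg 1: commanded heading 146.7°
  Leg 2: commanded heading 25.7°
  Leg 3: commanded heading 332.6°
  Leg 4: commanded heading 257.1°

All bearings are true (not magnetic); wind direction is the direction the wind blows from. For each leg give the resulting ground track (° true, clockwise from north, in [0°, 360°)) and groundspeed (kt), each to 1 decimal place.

Leg 1: track=143.4°, groundspeed=130.7 kt
Leg 2: track=27.8°, groundspeed=135.2 kt
Leg 3: track=336.0°, groundspeed=129.1 kt
Leg 4: track=257.8°, groundspeed=121.9 kt

Leg 1: heading 146.7°; drift -3.3° → track 143.4°, groundspeed 130.7 kt
Leg 2: heading 25.7°; drift +2.1° → track 27.8°, groundspeed 135.2 kt
Leg 3: heading 332.6°; drift +3.4° → track 336.0°, groundspeed 129.1 kt
Leg 4: heading 257.1°; drift +0.7° → track 257.8°, groundspeed 121.9 kt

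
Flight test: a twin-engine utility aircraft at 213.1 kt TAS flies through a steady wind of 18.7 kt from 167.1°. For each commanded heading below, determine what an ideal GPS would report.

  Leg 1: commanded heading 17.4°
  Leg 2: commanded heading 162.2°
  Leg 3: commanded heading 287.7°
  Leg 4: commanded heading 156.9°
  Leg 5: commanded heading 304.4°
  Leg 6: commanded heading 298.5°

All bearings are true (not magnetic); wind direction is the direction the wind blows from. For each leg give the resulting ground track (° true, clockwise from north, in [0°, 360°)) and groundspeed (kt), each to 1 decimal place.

Leg 1: heading 17.4°; drift -2.4° → track 15.0°, groundspeed 229.4 kt
Leg 2: heading 162.2°; drift -0.5° → track 161.7°, groundspeed 194.5 kt
Leg 3: heading 287.7°; drift +4.1° → track 291.8°, groundspeed 223.2 kt
Leg 4: heading 156.9°; drift -1.0° → track 155.9°, groundspeed 194.7 kt
Leg 5: heading 304.4°; drift +3.2° → track 307.6°, groundspeed 227.2 kt
Leg 6: heading 298.5°; drift +3.6° → track 302.1°, groundspeed 225.9 kt

Leg 1: track=15.0°, groundspeed=229.4 kt
Leg 2: track=161.7°, groundspeed=194.5 kt
Leg 3: track=291.8°, groundspeed=223.2 kt
Leg 4: track=155.9°, groundspeed=194.7 kt
Leg 5: track=307.6°, groundspeed=227.2 kt
Leg 6: track=302.1°, groundspeed=225.9 kt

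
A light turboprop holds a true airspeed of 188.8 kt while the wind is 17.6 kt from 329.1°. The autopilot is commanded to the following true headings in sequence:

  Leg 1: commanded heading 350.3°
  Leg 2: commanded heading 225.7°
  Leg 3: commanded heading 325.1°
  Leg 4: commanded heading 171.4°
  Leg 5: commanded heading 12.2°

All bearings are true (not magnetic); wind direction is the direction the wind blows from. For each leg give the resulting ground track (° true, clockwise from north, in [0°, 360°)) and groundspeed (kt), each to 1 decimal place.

Leg 1: track=352.4°, groundspeed=172.5 kt
Leg 2: track=220.6°, groundspeed=193.6 kt
Leg 3: track=324.7°, groundspeed=171.2 kt
Leg 4: track=169.5°, groundspeed=205.2 kt
Leg 5: track=16.1°, groundspeed=176.4 kt

Leg 1: heading 350.3°; drift +2.1° → track 352.4°, groundspeed 172.5 kt
Leg 2: heading 225.7°; drift -5.1° → track 220.6°, groundspeed 193.6 kt
Leg 3: heading 325.1°; drift -0.4° → track 324.7°, groundspeed 171.2 kt
Leg 4: heading 171.4°; drift -1.9° → track 169.5°, groundspeed 205.2 kt
Leg 5: heading 12.2°; drift +3.9° → track 16.1°, groundspeed 176.4 kt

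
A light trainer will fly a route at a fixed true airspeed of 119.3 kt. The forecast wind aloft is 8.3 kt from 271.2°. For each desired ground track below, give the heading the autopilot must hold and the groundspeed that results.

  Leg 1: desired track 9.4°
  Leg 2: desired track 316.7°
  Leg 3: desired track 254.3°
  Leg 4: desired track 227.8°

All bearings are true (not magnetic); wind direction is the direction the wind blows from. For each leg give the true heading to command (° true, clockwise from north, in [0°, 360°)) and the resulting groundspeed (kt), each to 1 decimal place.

Leg 1: heading=5.5°, groundspeed=120.2 kt
Leg 2: heading=313.9°, groundspeed=113.3 kt
Leg 3: heading=255.5°, groundspeed=111.3 kt
Leg 4: heading=230.5°, groundspeed=113.1 kt

Leg 1: desired track 9.4°; wind correction -3.9° → command heading 5.5°, groundspeed 120.2 kt
Leg 2: desired track 316.7°; wind correction -2.8° → command heading 313.9°, groundspeed 113.3 kt
Leg 3: desired track 254.3°; wind correction +1.2° → command heading 255.5°, groundspeed 111.3 kt
Leg 4: desired track 227.8°; wind correction +2.7° → command heading 230.5°, groundspeed 113.1 kt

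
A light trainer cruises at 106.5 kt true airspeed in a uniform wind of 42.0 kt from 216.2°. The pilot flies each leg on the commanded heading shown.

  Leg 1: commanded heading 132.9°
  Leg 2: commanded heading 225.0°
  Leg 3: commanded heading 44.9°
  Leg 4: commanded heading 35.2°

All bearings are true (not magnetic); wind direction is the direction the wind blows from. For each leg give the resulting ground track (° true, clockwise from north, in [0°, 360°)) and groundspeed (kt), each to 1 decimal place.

Leg 1: heading 132.9°; drift -22.3° → track 110.6°, groundspeed 109.8 kt
Leg 2: heading 225.0°; drift +5.6° → track 230.6°, groundspeed 65.3 kt
Leg 3: heading 44.9°; drift -2.5° → track 42.4°, groundspeed 148.2 kt
Leg 4: heading 35.2°; drift +0.3° → track 35.5°, groundspeed 148.5 kt

Leg 1: track=110.6°, groundspeed=109.8 kt
Leg 2: track=230.6°, groundspeed=65.3 kt
Leg 3: track=42.4°, groundspeed=148.2 kt
Leg 4: track=35.5°, groundspeed=148.5 kt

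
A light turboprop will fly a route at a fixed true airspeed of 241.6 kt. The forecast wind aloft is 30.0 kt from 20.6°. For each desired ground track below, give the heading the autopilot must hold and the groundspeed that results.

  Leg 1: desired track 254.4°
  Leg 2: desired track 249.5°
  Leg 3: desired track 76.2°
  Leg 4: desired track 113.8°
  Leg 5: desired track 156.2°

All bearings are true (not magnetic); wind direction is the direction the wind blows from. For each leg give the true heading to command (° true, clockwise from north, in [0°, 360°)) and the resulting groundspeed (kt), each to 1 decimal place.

Leg 1: desired track 254.4°; wind correction +5.8° → command heading 260.2°, groundspeed 258.1 kt
Leg 2: desired track 249.5°; wind correction +5.4° → command heading 254.9°, groundspeed 260.3 kt
Leg 3: desired track 76.2°; wind correction -5.9° → command heading 70.3°, groundspeed 223.4 kt
Leg 4: desired track 113.8°; wind correction -7.1° → command heading 106.7°, groundspeed 241.4 kt
Leg 5: desired track 156.2°; wind correction -5.0° → command heading 151.2°, groundspeed 262.1 kt

Leg 1: heading=260.2°, groundspeed=258.1 kt
Leg 2: heading=254.9°, groundspeed=260.3 kt
Leg 3: heading=70.3°, groundspeed=223.4 kt
Leg 4: heading=106.7°, groundspeed=241.4 kt
Leg 5: heading=151.2°, groundspeed=262.1 kt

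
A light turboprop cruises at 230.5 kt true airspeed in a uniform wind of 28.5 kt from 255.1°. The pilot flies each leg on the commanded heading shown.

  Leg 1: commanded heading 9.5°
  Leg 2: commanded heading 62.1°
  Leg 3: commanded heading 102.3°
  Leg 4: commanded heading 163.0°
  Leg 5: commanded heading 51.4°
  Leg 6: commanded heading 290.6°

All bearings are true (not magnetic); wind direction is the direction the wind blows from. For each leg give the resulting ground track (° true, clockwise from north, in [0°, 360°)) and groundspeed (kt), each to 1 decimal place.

Leg 1: heading 9.5°; drift +6.1° → track 15.6°, groundspeed 243.7 kt
Leg 2: heading 62.1°; drift +1.4° → track 63.5°, groundspeed 258.3 kt
Leg 3: heading 102.3°; drift -2.9° → track 99.4°, groundspeed 256.2 kt
Leg 4: heading 163.0°; drift -7.0° → track 156.0°, groundspeed 233.3 kt
Leg 5: heading 51.4°; drift +2.6° → track 54.0°, groundspeed 256.9 kt
Leg 6: heading 290.6°; drift +4.6° → track 295.2°, groundspeed 208.0 kt

Leg 1: track=15.6°, groundspeed=243.7 kt
Leg 2: track=63.5°, groundspeed=258.3 kt
Leg 3: track=99.4°, groundspeed=256.2 kt
Leg 4: track=156.0°, groundspeed=233.3 kt
Leg 5: track=54.0°, groundspeed=256.9 kt
Leg 6: track=295.2°, groundspeed=208.0 kt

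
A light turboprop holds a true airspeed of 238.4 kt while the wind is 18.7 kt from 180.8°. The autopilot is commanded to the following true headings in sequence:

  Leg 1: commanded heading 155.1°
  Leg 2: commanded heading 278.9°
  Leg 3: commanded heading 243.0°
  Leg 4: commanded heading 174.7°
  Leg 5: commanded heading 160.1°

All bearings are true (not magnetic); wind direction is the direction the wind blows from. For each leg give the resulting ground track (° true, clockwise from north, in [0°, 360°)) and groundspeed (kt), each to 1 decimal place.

Leg 1: track=153.0°, groundspeed=221.7 kt
Leg 2: track=283.3°, groundspeed=241.7 kt
Leg 3: track=247.1°, groundspeed=230.3 kt
Leg 4: track=174.2°, groundspeed=219.8 kt
Leg 5: track=158.4°, groundspeed=221.0 kt

Leg 1: heading 155.1°; drift -2.1° → track 153.0°, groundspeed 221.7 kt
Leg 2: heading 278.9°; drift +4.4° → track 283.3°, groundspeed 241.7 kt
Leg 3: heading 243.0°; drift +4.1° → track 247.1°, groundspeed 230.3 kt
Leg 4: heading 174.7°; drift -0.5° → track 174.2°, groundspeed 219.8 kt
Leg 5: heading 160.1°; drift -1.7° → track 158.4°, groundspeed 221.0 kt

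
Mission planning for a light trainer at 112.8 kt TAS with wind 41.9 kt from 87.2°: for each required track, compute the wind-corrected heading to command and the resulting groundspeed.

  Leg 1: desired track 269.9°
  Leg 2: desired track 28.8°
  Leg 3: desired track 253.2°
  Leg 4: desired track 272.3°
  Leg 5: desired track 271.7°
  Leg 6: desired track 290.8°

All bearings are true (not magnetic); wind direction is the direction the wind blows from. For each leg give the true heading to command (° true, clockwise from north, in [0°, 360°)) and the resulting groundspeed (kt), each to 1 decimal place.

Leg 1: heading=270.9°, groundspeed=154.6 kt
Leg 2: heading=47.2°, groundspeed=85.1 kt
Leg 3: heading=248.0°, groundspeed=153.0 kt
Leg 4: heading=274.2°, groundspeed=154.5 kt
Leg 5: heading=273.4°, groundspeed=154.5 kt
Leg 6: heading=299.4°, groundspeed=149.9 kt

Leg 1: desired track 269.9°; wind correction +1.0° → command heading 270.9°, groundspeed 154.6 kt
Leg 2: desired track 28.8°; wind correction +18.4° → command heading 47.2°, groundspeed 85.1 kt
Leg 3: desired track 253.2°; wind correction -5.2° → command heading 248.0°, groundspeed 153.0 kt
Leg 4: desired track 272.3°; wind correction +1.9° → command heading 274.2°, groundspeed 154.5 kt
Leg 5: desired track 271.7°; wind correction +1.7° → command heading 273.4°, groundspeed 154.5 kt
Leg 6: desired track 290.8°; wind correction +8.6° → command heading 299.4°, groundspeed 149.9 kt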